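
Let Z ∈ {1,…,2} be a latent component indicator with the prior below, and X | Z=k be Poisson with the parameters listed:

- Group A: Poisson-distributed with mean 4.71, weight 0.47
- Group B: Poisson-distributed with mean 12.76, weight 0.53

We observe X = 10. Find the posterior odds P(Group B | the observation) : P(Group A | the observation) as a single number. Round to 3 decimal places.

7.663

Posterior odds = (w_i f_i(x)) / (w_j f_j(x)); the normalising sum cancels.
Component likelihoods at x = 10:
  f_A = e^(−4.71)·4.71^10/10! = 0.0133327
  f_B = e^(−12.76)·12.76^10/10! = 0.0906037
0.04802 / 0.00626638 ≈ 7.663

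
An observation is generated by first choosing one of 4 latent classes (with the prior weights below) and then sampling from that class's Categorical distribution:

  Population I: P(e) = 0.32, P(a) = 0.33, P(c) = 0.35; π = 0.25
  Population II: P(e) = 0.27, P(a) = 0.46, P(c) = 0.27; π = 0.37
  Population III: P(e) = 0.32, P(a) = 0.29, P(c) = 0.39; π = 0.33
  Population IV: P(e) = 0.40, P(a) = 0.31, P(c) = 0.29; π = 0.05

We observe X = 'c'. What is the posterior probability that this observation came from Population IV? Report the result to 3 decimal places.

0.044

By Bayes' theorem, P(k | x) = π_k f_k(x) / Σ_j π_j f_j(x).
Evaluate each component's likelihood at the observed value:
  f_I = P(c | comp) = 0.35
  f_II = P(c | comp) = 0.27
  f_III = P(c | comp) = 0.39
  f_IV = P(c | comp) = 0.29
Prior × likelihood for each component:
  π_I·f_I = 0.25 × 0.35 = 0.0875
  π_II·f_II = 0.37 × 0.27 = 0.0999
  π_III·f_III = 0.33 × 0.39 = 0.1287
  π_IV·f_IV = 0.05 × 0.29 = 0.0145
Normaliser: 0.0875 + 0.0999 + 0.1287 + 0.0145 = 0.3306
P(Population IV | data) = 0.0145 / 0.3306 ≈ 0.044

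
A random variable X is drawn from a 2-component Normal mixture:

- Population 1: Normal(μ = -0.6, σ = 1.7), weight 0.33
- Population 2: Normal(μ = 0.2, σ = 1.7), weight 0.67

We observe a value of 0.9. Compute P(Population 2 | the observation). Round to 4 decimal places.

By Bayes' theorem, P(k | x) = π_k f_k(x) / Σ_j π_j f_j(x).
Component likelihoods at x = 0.9:
  f_1 = 0.159002
  f_2 = 0.215598
Weight by the priors:
  π_1·f_1 = 0.33 × 0.159002 = 0.0524706
  π_2·f_2 = 0.67 × 0.215598 = 0.14445
Denominator: 0.0524706 + 0.14445 = 0.196921
P(Population 2 | 0.9) = 0.14445 / 0.196921 ≈ 0.7335

0.7335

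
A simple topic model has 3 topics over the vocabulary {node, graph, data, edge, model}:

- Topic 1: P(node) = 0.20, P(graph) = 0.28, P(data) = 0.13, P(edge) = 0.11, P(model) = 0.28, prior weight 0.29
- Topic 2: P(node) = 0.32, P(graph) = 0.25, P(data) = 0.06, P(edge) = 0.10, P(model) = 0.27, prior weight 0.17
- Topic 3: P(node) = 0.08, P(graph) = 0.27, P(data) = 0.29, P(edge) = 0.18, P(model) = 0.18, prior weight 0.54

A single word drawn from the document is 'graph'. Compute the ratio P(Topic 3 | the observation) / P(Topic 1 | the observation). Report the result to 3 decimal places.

1.796

Only the two components matter; the odds are (w_i f_i(x)) / (w_j f_j(x)).
Evaluate each component's likelihood at the observed value:
  f_1 = 0.28
  f_2 = 0.25
  f_3 = 0.27
0.1458 / 0.0812 ≈ 1.796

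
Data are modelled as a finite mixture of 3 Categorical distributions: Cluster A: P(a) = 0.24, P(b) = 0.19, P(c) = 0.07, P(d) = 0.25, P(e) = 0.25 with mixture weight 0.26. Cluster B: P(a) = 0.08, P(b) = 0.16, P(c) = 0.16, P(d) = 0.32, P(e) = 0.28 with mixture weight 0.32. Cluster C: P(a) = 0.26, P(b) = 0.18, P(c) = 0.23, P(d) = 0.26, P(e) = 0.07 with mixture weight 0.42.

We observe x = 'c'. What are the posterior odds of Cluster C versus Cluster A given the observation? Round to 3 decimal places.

Posterior odds = (P(Z=i) f_i(x)) / (P(Z=j) f_j(x)); the normalising sum cancels.
Evaluate each component's likelihood at the observed value:
  L_A = P(c | comp) = 0.07
  L_B = P(c | comp) = 0.16
  L_C = P(c | comp) = 0.23
Posterior odds = (P(Z=C)·L_C) / (P(Z=A)·L_A) = (0.42·0.23) / (0.26·0.07) = 0.0966 / 0.0182 ≈ 5.308

5.308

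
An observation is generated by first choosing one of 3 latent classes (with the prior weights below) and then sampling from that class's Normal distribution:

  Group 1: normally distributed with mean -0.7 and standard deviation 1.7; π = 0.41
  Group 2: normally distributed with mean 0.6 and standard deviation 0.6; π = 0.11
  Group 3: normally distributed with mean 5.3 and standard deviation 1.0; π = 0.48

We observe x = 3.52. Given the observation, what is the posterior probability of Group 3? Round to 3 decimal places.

Posterior ∝ prior × likelihood, so P(k | x) ∝ P(Z=k) f_k(x); normalise over all components.
Component likelihoods at x = 3.52:
  f_1 = (1/(1.7·√(2π)))·exp(−(3.52−-0.7)²/(2·1.7²)) = 0.234672·exp(-3.08104) = 0.0107742
  f_2 = (1/(0.6·√(2π)))·exp(−(3.52−0.6)²/(2·0.6²)) = 0.664904·exp(-11.84222) = 4.78351e-06
  f_3 = (1/(1.0·√(2π)))·exp(−(3.52−5.3)²/(2·1.0²)) = 0.398942·exp(-1.58420) = 0.0818278
Prior × likelihood for each component:
  P(Z=1)·f_1 = 0.41 × 0.0107742 = 0.0044174
  P(Z=2)·f_2 = 0.11 × 4.78351e-06 = 5.26187e-07
  P(Z=3)·f_3 = 0.48 × 0.0818278 = 0.0392773
Evidence: 0.0044174 + 5.26187e-07 + 0.0392773 = 0.0436953
So the posterior for Group 3 is 0.0392773 / 0.0436953 ≈ 0.899.

0.899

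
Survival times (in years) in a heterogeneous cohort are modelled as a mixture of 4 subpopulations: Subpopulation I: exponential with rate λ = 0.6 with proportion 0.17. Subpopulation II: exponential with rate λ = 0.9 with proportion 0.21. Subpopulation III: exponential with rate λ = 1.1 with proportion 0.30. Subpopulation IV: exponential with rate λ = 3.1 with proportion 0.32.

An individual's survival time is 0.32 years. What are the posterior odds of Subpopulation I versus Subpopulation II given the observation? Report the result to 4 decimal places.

The posterior odds equal the prior odds times the likelihood ratio: (π_i/π_j)·(f_i(x)/f_j(x)).
Evaluate each component's likelihood at the observed value:
  f_I = 0.495184
  f_II = 0.674785
  f_III = 0.773608
  f_IV = 1.14959
0.0841813 / 0.141705 ≈ 0.5941

0.5941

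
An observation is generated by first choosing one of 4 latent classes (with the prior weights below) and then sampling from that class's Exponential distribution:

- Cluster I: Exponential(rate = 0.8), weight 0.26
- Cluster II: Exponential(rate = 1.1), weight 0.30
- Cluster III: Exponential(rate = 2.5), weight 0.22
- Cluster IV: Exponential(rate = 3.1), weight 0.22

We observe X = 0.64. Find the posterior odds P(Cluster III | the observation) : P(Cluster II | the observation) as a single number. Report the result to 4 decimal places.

0.6803

Only the two components matter; the odds are (P(Z=i) f_i(x)) / (P(Z=j) f_j(x)).
Evaluate each component's likelihood at the observed value:
  f_I = 0.8·e^(−0.8·0.64) = 0.8·e^(−0.5120) = 0.479437
  f_II = 1.1·e^(−1.1·0.64) = 1.1·e^(−0.7040) = 0.544063
  f_III = 2.5·e^(−2.5·0.64) = 2.5·e^(−1.6000) = 0.504741
  f_IV = 3.1·e^(−3.1·0.64) = 3.1·e^(−1.9840) = 0.426306
Odds = (0.22/0.30) × (0.504741/0.544063) = 0.733333 × 0.927725 ≈ 0.6803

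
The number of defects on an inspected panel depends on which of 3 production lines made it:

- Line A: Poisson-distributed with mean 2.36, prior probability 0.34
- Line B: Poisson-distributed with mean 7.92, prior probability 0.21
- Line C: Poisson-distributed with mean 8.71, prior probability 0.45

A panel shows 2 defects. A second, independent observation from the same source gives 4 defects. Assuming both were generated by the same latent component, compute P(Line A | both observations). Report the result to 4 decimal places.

0.9773

The responsibility of component k is π_k f_k(x) divided by Σ_j π_j f_j(x).
Since both observations come from the same component, the likelihood for component k is f_k(x₁)·f_k(x₂).
  L_A = [e^(−2.36)·2.36^2/2! = 0.262941] × [0.12204] = 0.0320893
  L_B = [e^(−7.92)·7.92^2/2! = 0.0113975] × [0.0595768] = 0.000679024
  L_C = [e^(−8.71)·8.71^2/2! = 0.00625607] × [0.0395509] = 0.000247433
Unnormalised posteriors:
  π_A·L_A = 0.34 × 0.0320893 = 0.0109104
  π_B·L_B = 0.21 × 0.000679024 = 0.000142595
  π_C·L_C = 0.45 × 0.000247433 = 0.000111345
Normaliser: 0.0109104 + 0.000142595 + 0.000111345 = 0.0111643
P(Line A | x) = 0.0109104 / 0.0111643 ≈ 0.9773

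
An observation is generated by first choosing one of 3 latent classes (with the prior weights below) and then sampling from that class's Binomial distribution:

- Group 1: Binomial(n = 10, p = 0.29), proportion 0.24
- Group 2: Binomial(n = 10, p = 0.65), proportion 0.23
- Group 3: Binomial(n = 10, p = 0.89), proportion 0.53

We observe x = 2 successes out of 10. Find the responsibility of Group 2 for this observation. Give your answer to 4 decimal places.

0.0165

By Bayes' theorem, P(k | x) = π_k f_k(x) / Σ_j π_j f_j(x).
Evaluate each component's likelihood at the observed value:
  L_1 = C(10,2)·0.29^2·0.71^8 = 45·0.0841·0.0645754 = 0.244385
  L_2 = C(10,2)·0.65^2·0.35^8 = 45·0.4225·0.000225188 = 0.00428138
  L_3 = C(10,2)·0.89^2·0.11^8 = 45·0.7921·2.14359e-08 = 7.64072e-07
Prior × likelihood for each component:
  π_1·L_1 = 0.24 × 0.244385 = 0.0586525
  π_2·L_2 = 0.23 × 0.00428138 = 0.000984717
  π_3·L_3 = 0.53 × 7.64072e-07 = 4.04958e-07
Denominator: 0.0586525 + 0.000984717 + 4.04958e-07 = 0.0596376
P(Group 2 | x) = 0.000984717 / 0.0596376 ≈ 0.0165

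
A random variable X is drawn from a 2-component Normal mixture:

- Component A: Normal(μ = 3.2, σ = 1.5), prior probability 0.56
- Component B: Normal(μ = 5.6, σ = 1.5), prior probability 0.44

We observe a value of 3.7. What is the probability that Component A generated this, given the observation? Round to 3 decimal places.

0.729

By Bayes' theorem, P(k | x) = π_k f_k(x) / Σ_j π_j f_j(x).
Component likelihoods at x = 3.7:
  p_A = (1/(1.5·√(2π)))·exp(−(3.7−3.2)²/(2·1.5²)) = 0.265962·exp(-0.05556) = 0.251589
  p_B = (1/(1.5·√(2π)))·exp(−(3.7−5.6)²/(2·1.5²)) = 0.265962·exp(-0.80222) = 0.119239
Unnormalised posteriors:
  π_A·p_A = 0.56 × 0.251589 = 0.14089
  π_B·p_B = 0.44 × 0.119239 = 0.0524651
Evidence: 0.14089 + 0.0524651 = 0.193355
P(Component A | the observation) ≈ 0.729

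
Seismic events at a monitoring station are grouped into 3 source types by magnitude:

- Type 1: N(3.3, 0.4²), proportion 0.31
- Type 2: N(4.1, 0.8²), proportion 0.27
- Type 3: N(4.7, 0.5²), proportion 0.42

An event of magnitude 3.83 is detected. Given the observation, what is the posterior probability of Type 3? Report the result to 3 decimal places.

0.224

Apply Bayes' rule: the posterior for each component is proportional to its prior times its likelihood at x.
Normal densities:
  p_1 = (1/(0.4·√(2π)))·exp(−(3.83−3.3)²/(2·0.4²)) = 0.997356·exp(-0.87781) = 0.414592
  p_2 = (1/(0.8·√(2π)))·exp(−(3.83−4.1)²/(2·0.8²)) = 0.498678·exp(-0.05695) = 0.47107
  p_3 = (1/(0.5·√(2π)))·exp(−(3.83−4.7)²/(2·0.5²)) = 0.797885·exp(-1.51380) = 0.175592
Multiply by the mixture weights:
  w_1·p_1 = 0.31 × 0.414592 = 0.128524
  w_2·p_2 = 0.27 × 0.47107 = 0.127189
  w_3·p_3 = 0.42 × 0.175592 = 0.0737487
Sum: 0.128524 + 0.127189 + 0.0737487 = 0.329461
P(Type 3 | data) = 0.0737487 / 0.329461 ≈ 0.224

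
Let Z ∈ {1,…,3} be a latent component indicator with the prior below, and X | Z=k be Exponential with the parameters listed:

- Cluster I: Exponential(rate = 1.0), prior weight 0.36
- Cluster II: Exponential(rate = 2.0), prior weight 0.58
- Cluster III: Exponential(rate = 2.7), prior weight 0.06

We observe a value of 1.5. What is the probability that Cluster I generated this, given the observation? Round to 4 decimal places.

0.5701

P(component k | x) = π_k·f_k(x) / marginal(x), where marginal(x) = Σ_j π_j·f_j(x).
Component likelihoods at x = 1.5:
  f_I = 0.22313
  f_II = 0.0995741
  f_III = 0.0470404
Unnormalised posteriors:
  π_I·f_I = 0.36 × 0.22313 = 0.0803269
  π_II·f_II = 0.58 × 0.0995741 = 0.057753
  π_III·f_III = 0.06 × 0.0470404 = 0.00282242
Marginal: 0.0803269 + 0.057753 + 0.00282242 = 0.140902
P(Cluster I | 1.5) ≈ 0.5701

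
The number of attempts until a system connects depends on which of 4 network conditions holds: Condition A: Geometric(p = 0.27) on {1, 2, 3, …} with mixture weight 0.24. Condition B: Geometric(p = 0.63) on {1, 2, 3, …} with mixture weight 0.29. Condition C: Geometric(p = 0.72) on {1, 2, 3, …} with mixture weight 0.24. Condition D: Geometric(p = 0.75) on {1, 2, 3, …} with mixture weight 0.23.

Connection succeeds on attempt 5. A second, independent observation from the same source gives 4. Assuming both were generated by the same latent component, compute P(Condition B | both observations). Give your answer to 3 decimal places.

The responsibility of component k is w_k f_k(x) divided by Σ_j w_j f_j(x).
Since both observations come from the same component, the likelihood for component k is f_k(x₁)·f_k(x₂).
  f_A = [0.27·(1−0.27)^4 = 0.27·0.283982 = 0.0766753] × [0.105035] = 0.00805355
  f_B = [0.63·(1−0.63)^4 = 0.63·0.0187416 = 0.0118072] × [0.0319114] = 0.000376785
  f_C = [0.72·(1−0.72)^4 = 0.72·0.00614656 = 0.00442552] × [0.0158054] = 6.99473e-05
  f_D = [0.75·(1−0.75)^4 = 0.75·0.00390625 = 0.00292969] × [0.0117188] = 3.43323e-05
Multiply by the mixture weights:
  w_A·f_A = 0.24 × 0.00805355 = 0.00193285
  w_B·f_B = 0.29 × 0.000376785 = 0.000109268
  w_C·f_C = 0.24 × 6.99473e-05 = 1.67874e-05
  w_D·f_D = 0.23 × 3.43323e-05 = 7.89642e-06
Normaliser: 0.00193285 + 0.000109268 + 1.67874e-05 + 7.89642e-06 = 0.0020668
So the posterior for Condition B is 0.000109268 / 0.0020668 ≈ 0.053.

0.053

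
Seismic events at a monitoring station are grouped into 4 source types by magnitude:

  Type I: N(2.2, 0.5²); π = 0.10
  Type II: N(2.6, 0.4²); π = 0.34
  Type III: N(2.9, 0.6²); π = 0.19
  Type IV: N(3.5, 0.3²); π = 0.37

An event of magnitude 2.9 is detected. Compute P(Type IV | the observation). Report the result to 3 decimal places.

0.139

Apply Bayes' rule: the posterior for each component is proportional to its prior times its likelihood at x.
Evaluate each component's likelihood at the observed value:
  f_I = 0.299455
  f_II = 0.752844
  f_III = 0.664904
  f_IV = 0.17997
Prior × likelihood for each component:
  w_I·f_I = 0.10 × 0.299455 = 0.0299455
  w_II·f_II = 0.34 × 0.752844 = 0.255967
  w_III·f_III = 0.19 × 0.664904 = 0.126332
  w_IV·f_IV = 0.37 × 0.17997 = 0.0665889
Sum: 0.0299455 + 0.255967 + 0.126332 + 0.0665889 = 0.478833
So the posterior for Type IV is 0.0665889 / 0.478833 ≈ 0.139.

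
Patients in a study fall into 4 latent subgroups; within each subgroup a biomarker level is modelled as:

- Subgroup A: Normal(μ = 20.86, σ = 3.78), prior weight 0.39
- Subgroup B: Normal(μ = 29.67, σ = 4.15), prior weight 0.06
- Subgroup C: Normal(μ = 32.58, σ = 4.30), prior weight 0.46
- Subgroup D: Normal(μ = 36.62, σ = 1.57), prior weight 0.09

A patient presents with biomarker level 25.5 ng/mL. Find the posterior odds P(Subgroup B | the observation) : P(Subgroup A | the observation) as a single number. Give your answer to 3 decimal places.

0.180

Only the two components matter; the odds are (π_i f_i(x)) / (π_j f_j(x)).
Component likelihoods at x = 25.5 ng/mL:
  f_A = 0.0496848
  f_B = 0.0580252
  f_C = 0.0239197
  f_D = 3.24775e-12
Posterior odds = (π_B·f_B) / (π_A·f_A) = (0.06·0.0580252) / (0.39·0.0496848) = 0.00348151 / 0.0193771 ≈ 0.180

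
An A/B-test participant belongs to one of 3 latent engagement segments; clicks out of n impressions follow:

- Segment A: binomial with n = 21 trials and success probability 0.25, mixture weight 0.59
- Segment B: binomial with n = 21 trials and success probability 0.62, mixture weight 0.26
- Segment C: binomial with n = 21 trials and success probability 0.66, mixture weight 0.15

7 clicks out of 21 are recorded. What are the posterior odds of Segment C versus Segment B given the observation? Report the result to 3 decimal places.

0.188

Posterior odds = (π_i f_i(x)) / (π_j f_j(x)); the normalising sum cancels.
Binomial probabilities:
  p_A = 0.126457
  p_B = 0.00536065
  p_C = 0.00174992
Posterior odds = (π_C·p_C) / (π_B·p_B) = (0.15·0.00174992) / (0.26·0.00536065) = 0.000262488 / 0.00139377 ≈ 0.188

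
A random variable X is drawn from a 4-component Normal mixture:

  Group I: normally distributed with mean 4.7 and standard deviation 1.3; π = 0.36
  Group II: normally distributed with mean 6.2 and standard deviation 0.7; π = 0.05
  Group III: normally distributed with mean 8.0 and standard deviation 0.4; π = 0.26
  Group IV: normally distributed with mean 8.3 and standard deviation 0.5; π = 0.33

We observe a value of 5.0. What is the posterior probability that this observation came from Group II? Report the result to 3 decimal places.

0.057

Posterior ∝ prior × likelihood, so P(k | x) ∝ w_k f_k(x); normalise over all components.
Component likelihoods at x = 5.0:
  p_I = 0.298815
  p_II = 0.131119
  p_III = 6.0858e-13
  p_IV = 2.77336e-10
Multiply by the mixture weights:
  w_I·p_I = 0.36 × 0.298815 = 0.107573
  w_II·p_II = 0.05 × 0.131119 = 0.00655594
  w_III·p_III = 0.26 × 6.0858e-13 = 1.58231e-13
  w_IV·p_IV = 0.33 × 2.77336e-10 = 9.15209e-11
Marginal: 0.107573 + 0.00655594 + 1.58231e-13 + 9.15209e-11 = 0.114129
P(Group II | data) = 0.00655594 / 0.114129 ≈ 0.057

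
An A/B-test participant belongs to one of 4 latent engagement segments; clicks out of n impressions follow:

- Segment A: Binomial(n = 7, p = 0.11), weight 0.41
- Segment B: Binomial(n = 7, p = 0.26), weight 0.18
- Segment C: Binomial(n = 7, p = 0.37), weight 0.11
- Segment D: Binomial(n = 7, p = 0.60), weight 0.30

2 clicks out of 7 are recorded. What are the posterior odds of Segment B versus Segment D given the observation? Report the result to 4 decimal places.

2.4415

Since P(k|x) ∝ π_k f_k(x), the posterior odds are π_i f_i(x) / (π_j f_j(x)).
Evaluate each component's likelihood at the observed value:
  p_A = 0.141891
  p_B = 0.31501
  p_C = 0.285316
  p_D = 0.0774144
0.0567018 / 0.0232243 ≈ 2.4415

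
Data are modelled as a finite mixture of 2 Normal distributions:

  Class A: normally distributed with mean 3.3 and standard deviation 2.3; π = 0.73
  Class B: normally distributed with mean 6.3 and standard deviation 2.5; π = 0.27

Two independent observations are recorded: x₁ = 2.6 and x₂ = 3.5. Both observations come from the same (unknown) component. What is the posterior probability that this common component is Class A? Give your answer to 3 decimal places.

0.944

The responsibility of component k is P(Z=k) f_k(x) divided by Σ_j P(Z=j) f_j(x).
Since both observations come from the same component, the likelihood for component k is f_k(x₁)·f_k(x₂).
  L_A = [(1/(2.3·√(2π)))·exp(−(2.6−3.3)²/(2·2.3²)) = 0.173453·exp(-0.04631) = 0.165603] × [0.172799] = 0.028616
  L_B = [(1/(2.5·√(2π)))·exp(−(2.6−6.3)²/(2·2.5²)) = 0.159577·exp(-1.09520) = 0.0533741] × [0.0852277] = 0.00454895
Unnormalised posteriors:
  P(Z=A)·L_A = 0.73 × 0.028616 = 0.0208897
  P(Z=B)·L_B = 0.27 × 0.00454895 = 0.00122822
Sum: 0.0208897 + 0.00122822 = 0.0221179
P(Class A | x) ≈ 0.944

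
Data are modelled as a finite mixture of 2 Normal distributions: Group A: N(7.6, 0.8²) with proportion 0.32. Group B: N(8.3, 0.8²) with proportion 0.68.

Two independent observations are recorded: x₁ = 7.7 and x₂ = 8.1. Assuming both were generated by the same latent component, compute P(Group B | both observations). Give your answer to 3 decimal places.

P(component k | x) = P(Z=k)·f_k(x) / marginal(x), where marginal(x) = Σ_j P(Z=j)·f_j(x).
Since both observations come from the same component, the likelihood for component k is f_k(x₁)·f_k(x₂).
  f_A = [(1/(0.8·√(2π)))·exp(−(7.7−7.6)²/(2·0.8²)) = 0.498678·exp(-0.00781) = 0.494797] × [0.410201] = 0.202966
  f_B = [(1/(0.8·√(2π)))·exp(−(7.7−8.3)²/(2·0.8²)) = 0.498678·exp(-0.28125) = 0.376422] × [0.483335] = 0.181938
Unnormalised posteriors:
  P(Z=A)·f_A = 0.32 × 0.202966 = 0.0649492
  P(Z=B)·f_B = 0.68 × 0.181938 = 0.123718
Normaliser: 0.0649492 + 0.123718 = 0.188667
P(Group B | x) ≈ 0.656

0.656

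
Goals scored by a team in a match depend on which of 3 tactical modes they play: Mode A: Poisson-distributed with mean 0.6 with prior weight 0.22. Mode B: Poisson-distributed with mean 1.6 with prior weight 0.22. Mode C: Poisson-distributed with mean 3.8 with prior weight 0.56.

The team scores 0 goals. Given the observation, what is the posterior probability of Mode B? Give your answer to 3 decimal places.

0.250

Posterior ∝ prior × likelihood, so P(k | x) ∝ π_k f_k(x); normalise over all components.
Component likelihoods at x = 0 goals:
  p_A = e^(−0.6)·0.6^0/0! = 0.548812
  p_B = e^(−1.6)·1.6^0/0! = 0.201897
  p_C = e^(−3.8)·3.8^0/0! = 0.0223708
Multiply by the mixture weights:
  π_A·p_A = 0.22 × 0.548812 = 0.120739
  π_B·p_B = 0.22 × 0.201897 = 0.0444172
  π_C·p_C = 0.56 × 0.0223708 = 0.0125276
Sum: 0.120739 + 0.0444172 + 0.0125276 = 0.177683
P(Mode B | 0 goals) = 0.0444172 / 0.177683 ≈ 0.250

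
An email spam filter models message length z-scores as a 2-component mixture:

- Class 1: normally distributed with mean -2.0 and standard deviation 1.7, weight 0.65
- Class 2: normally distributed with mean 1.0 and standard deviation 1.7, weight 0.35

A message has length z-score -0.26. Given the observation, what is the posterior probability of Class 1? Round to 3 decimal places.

0.591

The responsibility of component k is P(Z=k) f_k(x) divided by Σ_j P(Z=j) f_j(x).
Evaluate each component's likelihood at the observed value:
  p_1 = (1/(1.7·√(2π)))·exp(−(-0.26−-2.0)²/(2·1.7²)) = 0.234672·exp(-0.52381) = 0.138987
  p_2 = (1/(1.7·√(2π)))·exp(−(-0.26−1.0)²/(2·1.7²)) = 0.234672·exp(-0.27467) = 0.178309
Weight by the priors:
  P(Z=1)·p_1 = 0.65 × 0.138987 = 0.0903417
  P(Z=2)·p_2 = 0.35 × 0.178309 = 0.0624081
Marginal: 0.0903417 + 0.0624081 = 0.15275
P(Class 1 | x) ≈ 0.591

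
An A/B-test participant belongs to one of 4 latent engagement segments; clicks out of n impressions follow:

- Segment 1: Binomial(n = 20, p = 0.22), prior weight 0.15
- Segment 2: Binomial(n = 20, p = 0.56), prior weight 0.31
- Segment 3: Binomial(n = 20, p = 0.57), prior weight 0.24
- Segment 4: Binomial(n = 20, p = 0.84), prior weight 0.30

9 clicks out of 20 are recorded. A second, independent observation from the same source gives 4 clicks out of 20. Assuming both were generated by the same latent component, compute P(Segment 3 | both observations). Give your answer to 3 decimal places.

0.035

Apply Bayes' rule: the posterior for each component is proportional to its prior times its likelihood at x.
Since both observations come from the same component, the likelihood for component k is f_k(x₁)·f_k(x₂).
  f_1 = [C(20,9)·0.22^9·0.78^11 = 167960·1.20727e-06·0.0650191 = 0.0131841] × [0.213058] = 0.00280898
  f_2 = [C(20,9)·0.56^9·0.44^11 = 167960·0.00541617·0.000119668 = 0.108862] × [0.000940348] = 0.000102368
  f_3 = [C(20,9)·0.57^9·0.43^11 = 167960·0.00635146·9.29294e-05 = 0.0991363] × [0.000698696] = 6.92662e-05
  f_4 = [C(20,9)·0.84^9·0.16^11 = 167960·0.208216·1.75922e-09 = 6.15232e-05] × [4.4497e-10] = 2.7376e-14
Prior × likelihood for each component:
  π_1·f_1 = 0.15 × 0.00280898 = 0.000421347
  π_2·f_2 = 0.31 × 0.000102368 = 3.17342e-05
  π_3·f_3 = 0.24 × 6.92662e-05 = 1.66239e-05
  π_4·f_4 = 0.30 × 2.7376e-14 = 8.2128e-15
Normaliser: 0.000421347 + 3.17342e-05 + 1.66239e-05 + 8.2128e-15 = 0.000469705
P(Segment 3 | x₁,x₂) = 1.66239e-05 / 0.000469705 ≈ 0.035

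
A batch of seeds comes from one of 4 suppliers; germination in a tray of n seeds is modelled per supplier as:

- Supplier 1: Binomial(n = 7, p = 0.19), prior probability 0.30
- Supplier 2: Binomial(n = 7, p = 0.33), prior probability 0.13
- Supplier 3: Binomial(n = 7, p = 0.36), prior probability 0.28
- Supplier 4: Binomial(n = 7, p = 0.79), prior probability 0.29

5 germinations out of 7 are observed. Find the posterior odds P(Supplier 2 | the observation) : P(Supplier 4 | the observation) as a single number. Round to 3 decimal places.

0.058

The posterior odds equal the prior odds times the likelihood ratio: (π_i/π_j)·(f_i(x)/f_j(x)).
Evaluate each component's likelihood at the observed value:
  p_1 = C(7,5)·0.19^5·0.81^2 = 21·0.00024761·0.6561 = 0.00341159
  p_2 = C(7,5)·0.33^5·0.67^2 = 21·0.00391354·0.4489 = 0.0368925
  p_3 = C(7,5)·0.36^5·0.64^2 = 21·0.00604662·0.4096 = 0.0520106
  p_4 = C(7,5)·0.79^5·0.21^2 = 21·0.307706·0.0441 = 0.284966
0.00479603 / 0.0826402 ≈ 0.058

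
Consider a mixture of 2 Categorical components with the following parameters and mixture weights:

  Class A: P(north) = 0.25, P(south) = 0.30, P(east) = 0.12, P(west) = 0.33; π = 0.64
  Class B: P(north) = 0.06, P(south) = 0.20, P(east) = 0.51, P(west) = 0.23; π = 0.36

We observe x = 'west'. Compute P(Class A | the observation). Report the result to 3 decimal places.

P(component k | x) = P(Z=k)·f_k(x) / marginal(x), where marginal(x) = Σ_j P(Z=j)·f_j(x).
Component likelihoods at x = 'west':
  f_A = P(west | comp) = 0.33
  f_B = P(west | comp) = 0.23
Unnormalised posteriors:
  P(Z=A)·f_A = 0.64 × 0.33 = 0.2112
  P(Z=B)·f_B = 0.36 × 0.23 = 0.0828
Denominator: 0.2112 + 0.0828 = 0.294
P(Class A | 'west') ≈ 0.718

0.718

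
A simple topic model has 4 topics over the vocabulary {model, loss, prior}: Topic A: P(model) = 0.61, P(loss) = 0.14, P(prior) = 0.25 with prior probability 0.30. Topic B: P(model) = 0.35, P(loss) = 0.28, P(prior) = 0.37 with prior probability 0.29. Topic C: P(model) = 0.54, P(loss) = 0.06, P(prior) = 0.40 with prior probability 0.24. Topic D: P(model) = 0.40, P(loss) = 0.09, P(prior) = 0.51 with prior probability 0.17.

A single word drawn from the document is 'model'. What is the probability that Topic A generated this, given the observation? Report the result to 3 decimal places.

Posterior ∝ prior × likelihood, so P(k | x) ∝ π_k f_k(x); normalise over all components.
Categorical probabilities:
  L_A = P(model | comp) = 0.61
  L_B = P(model | comp) = 0.35
  L_C = P(model | comp) = 0.54
  L_D = P(model | comp) = 0.40
Multiply by the mixture weights:
  π_A·L_A = 0.30 × 0.61 = 0.183
  π_B·L_B = 0.29 × 0.35 = 0.1015
  π_C·L_C = 0.24 × 0.54 = 0.1296
  π_D·L_D = 0.17 × 0.4 = 0.068
Marginal: 0.183 + 0.1015 + 0.1296 + 0.068 = 0.4821
P(Topic A | data) ≈ 0.380

0.380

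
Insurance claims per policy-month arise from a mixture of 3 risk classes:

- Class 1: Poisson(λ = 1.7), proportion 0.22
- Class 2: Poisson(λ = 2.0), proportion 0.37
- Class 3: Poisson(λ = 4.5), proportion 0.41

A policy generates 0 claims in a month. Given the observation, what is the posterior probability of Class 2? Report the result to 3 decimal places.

P(component k | x) = π_k·f_k(x) / marginal(x), where marginal(x) = Σ_j π_j·f_j(x).
Evaluate each component's likelihood at the observed value:
  f_1 = 0.182684
  f_2 = 0.135335
  f_3 = 0.011109
Unnormalised posteriors:
  π_1·f_1 = 0.22 × 0.182684 = 0.0401904
  π_2·f_2 = 0.37 × 0.135335 = 0.0500741
  π_3·f_3 = 0.41 × 0.011109 = 0.00455469
Marginal: 0.0401904 + 0.0500741 + 0.00455469 = 0.0948191
So the posterior for Class 2 is 0.0500741 / 0.0948191 ≈ 0.528.

0.528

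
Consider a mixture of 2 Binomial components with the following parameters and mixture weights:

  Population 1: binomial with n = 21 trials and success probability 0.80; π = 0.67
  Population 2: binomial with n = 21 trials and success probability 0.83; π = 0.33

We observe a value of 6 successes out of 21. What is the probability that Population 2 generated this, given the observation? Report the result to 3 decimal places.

0.051

Posterior ∝ prior × likelihood, so P(k | x) ∝ π_k f_k(x); normalise over all components.
Binomial probabilities:
  f_1 = 4.66124e-07
  f_2 = 5.07825e-08
Unnormalised posteriors:
  π_1·f_1 = 0.67 × 4.66124e-07 = 3.12303e-07
  π_2·f_2 = 0.33 × 5.07825e-08 = 1.67582e-08
Normaliser: 3.12303e-07 + 1.67582e-08 = 3.29061e-07
Responsibility of Population 2: 1.67582e-08 / 3.29061e-07 ≈ 0.051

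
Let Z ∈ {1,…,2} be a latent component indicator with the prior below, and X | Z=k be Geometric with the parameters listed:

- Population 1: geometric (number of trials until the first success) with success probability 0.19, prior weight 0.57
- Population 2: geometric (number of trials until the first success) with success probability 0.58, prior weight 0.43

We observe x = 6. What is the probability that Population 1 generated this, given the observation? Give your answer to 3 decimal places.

The responsibility of component k is P(Z=k) f_k(x) divided by Σ_j P(Z=j) f_j(x).
Geometric probabilities:
  L_1 = 0.19·(1−0.19)^5 = 0.19·0.348678 = 0.0662489
  L_2 = 0.58·(1−0.58)^5 = 0.58·0.0130691 = 0.00758009
Unnormalised posteriors:
  P(Z=1)·L_1 = 0.57 × 0.0662489 = 0.0377619
  P(Z=2)·L_2 = 0.43 × 0.00758009 = 0.00325944
Denominator: 0.0377619 + 0.00325944 = 0.0410213
P(Population 1 | x) ≈ 0.921

0.921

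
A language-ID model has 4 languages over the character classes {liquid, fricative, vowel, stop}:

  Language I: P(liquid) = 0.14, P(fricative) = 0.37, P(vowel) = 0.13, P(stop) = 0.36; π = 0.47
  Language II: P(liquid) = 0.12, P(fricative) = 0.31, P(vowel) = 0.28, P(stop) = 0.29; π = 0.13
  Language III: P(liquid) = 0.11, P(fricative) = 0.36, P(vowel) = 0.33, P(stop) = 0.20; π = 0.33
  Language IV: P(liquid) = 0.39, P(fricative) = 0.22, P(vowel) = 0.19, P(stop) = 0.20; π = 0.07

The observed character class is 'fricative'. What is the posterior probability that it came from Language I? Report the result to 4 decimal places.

0.4991

By Bayes' theorem, P(k | x) = P(Z=k) f_k(x) / Σ_j P(Z=j) f_j(x).
Categorical probabilities:
  L_I = 0.37
  L_II = 0.31
  L_III = 0.36
  L_IV = 0.22
Multiply by the mixture weights:
  P(Z=I)·L_I = 0.47 × 0.37 = 0.1739
  P(Z=II)·L_II = 0.13 × 0.31 = 0.0403
  P(Z=III)·L_III = 0.33 × 0.36 = 0.1188
  P(Z=IV)·L_IV = 0.07 × 0.22 = 0.0154
Sum: 0.1739 + 0.0403 + 0.1188 + 0.0154 = 0.3484
So the posterior for Language I is 0.1739 / 0.3484 ≈ 0.4991.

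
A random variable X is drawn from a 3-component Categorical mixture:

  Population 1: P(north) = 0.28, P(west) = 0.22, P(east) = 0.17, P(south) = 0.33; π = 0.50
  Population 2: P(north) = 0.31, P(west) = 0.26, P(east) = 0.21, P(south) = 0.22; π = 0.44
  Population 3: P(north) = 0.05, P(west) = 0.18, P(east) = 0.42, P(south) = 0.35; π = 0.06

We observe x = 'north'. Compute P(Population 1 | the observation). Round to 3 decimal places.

0.501

Apply Bayes' rule: the posterior for each component is proportional to its prior times its likelihood at x.
Categorical probabilities:
  p_1 = 0.28
  p_2 = 0.31
  p_3 = 0.05
Weight by the priors:
  P(Z=1)·p_1 = 0.50 × 0.28 = 0.14
  P(Z=2)·p_2 = 0.44 × 0.31 = 0.1364
  P(Z=3)·p_3 = 0.06 × 0.05 = 0.003
Evidence: 0.14 + 0.1364 + 0.003 = 0.2794
P(Population 1 | x) = 0.14 / 0.2794 ≈ 0.501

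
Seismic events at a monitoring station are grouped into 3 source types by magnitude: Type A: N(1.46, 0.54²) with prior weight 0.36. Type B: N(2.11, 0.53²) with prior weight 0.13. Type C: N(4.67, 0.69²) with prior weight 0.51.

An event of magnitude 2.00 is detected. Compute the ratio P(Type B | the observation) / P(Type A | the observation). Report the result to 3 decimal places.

Since P(k|x) ∝ w_k f_k(x), the posterior odds are w_i f_i(x) / (w_j f_j(x)).
Normal densities:
  L_A = (1/(0.54·√(2π)))·exp(−(2.00−1.46)²/(2·0.54²)) = 0.738782·exp(-0.50000) = 0.448094
  L_B = (1/(0.53·√(2π)))·exp(−(2.00−2.11)²/(2·0.53²)) = 0.752721·exp(-0.02154) = 0.736683
  L_C = (1/(0.69·√(2π)))·exp(−(2.00−4.67)²/(2·0.69²)) = 0.578177·exp(-7.48677) = 0.00032404
Posterior odds = (w_B·L_B) / (w_A·L_A) = (0.13·0.736683) / (0.36·0.448094) = 0.0957687 / 0.161314 ≈ 0.594

0.594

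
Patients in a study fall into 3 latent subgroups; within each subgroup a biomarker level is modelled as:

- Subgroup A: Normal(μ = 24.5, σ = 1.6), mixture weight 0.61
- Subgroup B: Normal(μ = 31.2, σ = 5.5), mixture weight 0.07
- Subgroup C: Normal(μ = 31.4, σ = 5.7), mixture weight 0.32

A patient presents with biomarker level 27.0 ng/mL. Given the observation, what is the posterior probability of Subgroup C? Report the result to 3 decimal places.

0.255

Posterior ∝ prior × likelihood, so P(k | x) ∝ w_k f_k(x); normalise over all components.
Component likelihoods at x = 27.0 ng/mL:
  p_A = (1/(1.6·√(2π)))·exp(−(27.0−24.5)²/(2·1.6²)) = 0.249339·exp(-1.22070) = 0.0735606
  p_B = (1/(5.5·√(2π)))·exp(−(27.0−31.2)²/(2·5.5²)) = 0.072535·exp(-0.29157) = 0.0541901
  p_C = (1/(5.7·√(2π)))·exp(−(27.0−31.4)²/(2·5.7²)) = 0.069990·exp(-0.29794) = 0.0519568
Unnormalised posteriors:
  w_A·p_A = 0.61 × 0.0735606 = 0.044872
  w_B·p_B = 0.07 × 0.0541901 = 0.00379331
  w_C·p_C = 0.32 × 0.0519568 = 0.0166262
Evidence: 0.044872 + 0.00379331 + 0.0166262 = 0.0652915
Responsibility of Subgroup C: 0.0166262 / 0.0652915 ≈ 0.255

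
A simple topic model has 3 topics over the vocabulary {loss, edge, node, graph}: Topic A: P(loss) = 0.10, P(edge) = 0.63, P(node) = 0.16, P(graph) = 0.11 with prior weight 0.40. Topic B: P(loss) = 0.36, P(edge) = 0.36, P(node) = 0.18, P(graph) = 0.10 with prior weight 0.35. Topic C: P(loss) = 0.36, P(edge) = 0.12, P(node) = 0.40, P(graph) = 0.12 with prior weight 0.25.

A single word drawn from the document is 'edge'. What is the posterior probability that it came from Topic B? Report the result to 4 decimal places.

0.3088

Apply Bayes' rule: the posterior for each component is proportional to its prior times its likelihood at x.
Categorical probabilities:
  p_A = P(edge | comp) = 0.63
  p_B = P(edge | comp) = 0.36
  p_C = P(edge | comp) = 0.12
Multiply by the mixture weights:
  π_A·p_A = 0.40 × 0.63 = 0.252
  π_B·p_B = 0.35 × 0.36 = 0.126
  π_C·p_C = 0.25 × 0.12 = 0.03
Normaliser: 0.252 + 0.126 + 0.03 = 0.408
So the posterior for Topic B is 0.126 / 0.408 ≈ 0.3088.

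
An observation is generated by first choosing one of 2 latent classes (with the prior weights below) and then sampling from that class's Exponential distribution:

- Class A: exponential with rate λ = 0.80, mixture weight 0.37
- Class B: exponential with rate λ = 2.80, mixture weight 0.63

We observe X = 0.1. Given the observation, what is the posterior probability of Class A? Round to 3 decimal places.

0.170

The responsibility of component k is π_k f_k(x) divided by Σ_j π_j f_j(x).
Exponential densities:
  f_A = 0.80·e^(−0.80·0.1) = 0.80·e^(−0.0800) = 0.738493
  f_B = 2.80·e^(−2.80·0.1) = 2.80·e^(−0.2800) = 2.11619
Weight by the priors:
  π_A·f_A = 0.37 × 0.738493 = 0.273242
  π_B·f_B = 0.63 × 2.11619 = 1.3332
Normaliser: 0.273242 + 1.3332 = 1.60644
So the posterior for Class A is 0.273242 / 1.60644 ≈ 0.170.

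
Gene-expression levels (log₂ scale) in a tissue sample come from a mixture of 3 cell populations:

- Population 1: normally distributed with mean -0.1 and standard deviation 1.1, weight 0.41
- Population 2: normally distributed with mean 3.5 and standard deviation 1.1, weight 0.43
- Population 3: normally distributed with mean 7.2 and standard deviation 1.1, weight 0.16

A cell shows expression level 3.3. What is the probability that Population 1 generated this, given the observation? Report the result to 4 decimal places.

P(component k | x) = P(Z=k)·f_k(x) / marginal(x), where marginal(x) = Σ_j P(Z=j)·f_j(x).
Normal densities:
  L_1 = 0.0030546
  L_2 = 0.356729
  L_3 = 0.000675963
Unnormalised posteriors:
  P(Z=1)·L_1 = 0.41 × 0.0030546 = 0.00125238
  P(Z=2)·L_2 = 0.43 × 0.356729 = 0.153394
  P(Z=3)·L_3 = 0.16 × 0.000675963 = 0.000108154
Sum: 0.00125238 + 0.153394 + 0.000108154 = 0.154754
P(Population 1 | 3.3) ≈ 0.0081

0.0081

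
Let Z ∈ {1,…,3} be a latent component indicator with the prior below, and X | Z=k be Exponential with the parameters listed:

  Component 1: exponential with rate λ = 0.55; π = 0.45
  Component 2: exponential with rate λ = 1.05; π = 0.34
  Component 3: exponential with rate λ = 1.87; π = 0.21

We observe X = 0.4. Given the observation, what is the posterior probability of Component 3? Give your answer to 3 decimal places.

0.300

The responsibility of component k is w_k f_k(x) divided by Σ_j w_j f_j(x).
Component likelihoods at x = 0.4:
  L_1 = 0.55·e^(−0.55·0.4) = 0.55·e^(−0.2200) = 0.441385
  L_2 = 1.05·e^(−1.05·0.4) = 1.05·e^(−0.4200) = 0.689899
  L_3 = 1.87·e^(−1.87·0.4) = 1.87·e^(−0.7480) = 0.885094
Unnormalised posteriors:
  w_1·L_1 = 0.45 × 0.441385 = 0.198623
  w_2·L_2 = 0.34 × 0.689899 = 0.234566
  w_3·L_3 = 0.21 × 0.885094 = 0.18587
Normaliser: 0.198623 + 0.234566 + 0.18587 = 0.619059
Responsibility of Component 3: 0.18587 / 0.619059 ≈ 0.300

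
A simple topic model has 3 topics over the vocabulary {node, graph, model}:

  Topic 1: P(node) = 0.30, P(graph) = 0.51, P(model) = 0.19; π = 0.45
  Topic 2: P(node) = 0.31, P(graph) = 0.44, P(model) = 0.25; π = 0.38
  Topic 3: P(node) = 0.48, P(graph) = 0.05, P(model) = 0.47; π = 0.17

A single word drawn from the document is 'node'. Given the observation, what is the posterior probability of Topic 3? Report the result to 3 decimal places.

0.244

Posterior ∝ prior × likelihood, so P(k | x) ∝ w_k f_k(x); normalise over all components.
Evaluate each component's likelihood at the observed value:
  f_1 = P(node | comp) = 0.30
  f_2 = P(node | comp) = 0.31
  f_3 = P(node | comp) = 0.48
Prior × likelihood for each component:
  w_1·f_1 = 0.45 × 0.3 = 0.135
  w_2·f_2 = 0.38 × 0.31 = 0.1178
  w_3·f_3 = 0.17 × 0.48 = 0.0816
Marginal: 0.135 + 0.1178 + 0.0816 = 0.3344
P(Topic 3 | x) ≈ 0.244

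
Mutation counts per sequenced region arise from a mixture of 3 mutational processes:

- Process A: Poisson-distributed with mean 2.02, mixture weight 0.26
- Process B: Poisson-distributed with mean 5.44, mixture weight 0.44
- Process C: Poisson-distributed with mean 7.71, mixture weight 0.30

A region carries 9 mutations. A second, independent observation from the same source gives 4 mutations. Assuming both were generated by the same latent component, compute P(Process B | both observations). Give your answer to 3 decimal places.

Apply Bayes' rule: the posterior for each component is proportional to its prior times its likelihood at x.
Since both observations come from the same component, the likelihood for component k is f_k(x₁)·f_k(x₂).
  p_A = [e^(−2.02)·2.02^9/9! = 0.000204703] × [0.0920279] = 1.88384e-05
  p_B = [e^(−5.44)·5.44^9/9! = 0.0498959] × [0.158352] = 0.0079011
  p_C = [e^(−7.71)·7.71^9/9! = 0.118937] × [0.0660079] = 0.00785076
Multiply by the mixture weights:
  w_A·p_A = 0.26 × 1.88384e-05 = 4.89798e-06
  w_B·p_B = 0.44 × 0.0079011 = 0.00347648
  w_C·p_C = 0.30 × 0.00785076 = 0.00235523
Normaliser: 4.89798e-06 + 0.00347648 + 0.00235523 = 0.00583661
Responsibility of Process B: 0.00347648 / 0.00583661 ≈ 0.596

0.596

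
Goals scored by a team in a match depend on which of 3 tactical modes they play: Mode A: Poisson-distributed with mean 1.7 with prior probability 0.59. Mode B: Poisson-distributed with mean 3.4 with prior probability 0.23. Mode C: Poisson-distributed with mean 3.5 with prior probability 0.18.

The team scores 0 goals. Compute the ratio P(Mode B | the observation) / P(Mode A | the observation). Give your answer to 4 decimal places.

0.0712

Since P(k|x) ∝ P(Z=k) f_k(x), the posterior odds are P(Z=i) f_i(x) / (P(Z=j) f_j(x)).
Evaluate each component's likelihood at the observed value:
  p_A = 0.182684
  p_B = 0.0333733
  p_C = 0.0301974
Posterior odds = (P(Z=B)·p_B) / (P(Z=A)·p_A) = (0.23·0.0333733) / (0.59·0.182684) = 0.00767585 / 0.107783 ≈ 0.0712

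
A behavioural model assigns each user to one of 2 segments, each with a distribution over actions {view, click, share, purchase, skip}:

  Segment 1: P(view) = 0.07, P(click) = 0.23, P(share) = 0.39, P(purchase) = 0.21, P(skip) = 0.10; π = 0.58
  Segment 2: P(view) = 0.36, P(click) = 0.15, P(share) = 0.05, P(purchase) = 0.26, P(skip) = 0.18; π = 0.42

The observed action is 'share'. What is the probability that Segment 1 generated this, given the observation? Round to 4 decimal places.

The responsibility of component k is π_k f_k(x) divided by Σ_j π_j f_j(x).
Categorical probabilities:
  L_1 = P(share | comp) = 0.39
  L_2 = P(share | comp) = 0.05
Prior × likelihood for each component:
  π_1·L_1 = 0.58 × 0.39 = 0.2262
  π_2·L_2 = 0.42 × 0.05 = 0.021
Normaliser: 0.2262 + 0.021 = 0.2472
P(Segment 1 | x) ≈ 0.9150

0.9150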